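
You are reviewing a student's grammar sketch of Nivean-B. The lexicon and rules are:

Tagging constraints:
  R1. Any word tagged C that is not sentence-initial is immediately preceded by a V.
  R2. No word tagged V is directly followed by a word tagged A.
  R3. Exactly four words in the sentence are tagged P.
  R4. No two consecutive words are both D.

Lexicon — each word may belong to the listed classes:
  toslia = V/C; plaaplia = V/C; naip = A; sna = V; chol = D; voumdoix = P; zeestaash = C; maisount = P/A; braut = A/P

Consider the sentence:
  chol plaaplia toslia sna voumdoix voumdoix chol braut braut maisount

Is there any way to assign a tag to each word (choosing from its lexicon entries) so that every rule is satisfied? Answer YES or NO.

Candidates per position — 1:chol {D}; 2:plaaplia {V,C}; 3:toslia {V,C}; 4:sna {V}; 5:voumdoix {P}; 6:voumdoix {P}; 7:chol {D}; 8:braut {A,P}; 9:braut {A,P}; 10:maisount {P,A}.
One satisfying assignment: D V C V P P D A P P.
Check: rule 1 holds; rule 2 holds; rule 3 holds; rule 4 holds.

YES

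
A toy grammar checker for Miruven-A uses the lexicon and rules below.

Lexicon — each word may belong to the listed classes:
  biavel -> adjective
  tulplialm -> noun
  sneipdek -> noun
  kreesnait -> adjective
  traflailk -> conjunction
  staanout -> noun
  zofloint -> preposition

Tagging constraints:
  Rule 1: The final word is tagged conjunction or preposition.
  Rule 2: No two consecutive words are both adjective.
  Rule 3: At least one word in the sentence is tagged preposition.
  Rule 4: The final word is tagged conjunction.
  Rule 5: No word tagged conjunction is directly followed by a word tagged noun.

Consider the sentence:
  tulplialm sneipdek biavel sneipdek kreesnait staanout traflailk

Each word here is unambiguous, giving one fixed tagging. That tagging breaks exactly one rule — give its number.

Fixed tagging: noun noun adjective noun adjective noun conjunction.
Rule check: R1 pass, R2 pass, R3 fail, R4 pass, R5 pass.
Only rule 3 fails.

3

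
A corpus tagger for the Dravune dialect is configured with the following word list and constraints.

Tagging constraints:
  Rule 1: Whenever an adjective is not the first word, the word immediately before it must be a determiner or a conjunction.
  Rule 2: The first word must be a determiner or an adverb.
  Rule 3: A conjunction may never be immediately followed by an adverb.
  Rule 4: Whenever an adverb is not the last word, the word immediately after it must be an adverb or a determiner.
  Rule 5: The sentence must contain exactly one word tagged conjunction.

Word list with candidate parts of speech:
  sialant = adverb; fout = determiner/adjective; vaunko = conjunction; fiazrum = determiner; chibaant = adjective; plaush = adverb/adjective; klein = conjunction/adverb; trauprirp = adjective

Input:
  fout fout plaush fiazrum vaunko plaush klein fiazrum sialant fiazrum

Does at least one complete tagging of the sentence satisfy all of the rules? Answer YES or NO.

YES

Candidates per position — 1:fout {determiner,adjective}; 2:fout {determiner,adjective}; 3:plaush {adverb,adjective}; 4:fiazrum {determiner}; 5:vaunko {conjunction}; 6:plaush {adverb,adjective}; 7:klein {conjunction,adverb}; 8:fiazrum {determiner}; 9:sialant {adverb}; 10:fiazrum {determiner}.
One satisfying assignment: determiner determiner adverb determiner conjunction adjective adverb determiner adverb determiner.
Rule-by-rule: rule 1 ok; rule 2 ok; rule 3 ok; rule 4 ok; rule 5 ok.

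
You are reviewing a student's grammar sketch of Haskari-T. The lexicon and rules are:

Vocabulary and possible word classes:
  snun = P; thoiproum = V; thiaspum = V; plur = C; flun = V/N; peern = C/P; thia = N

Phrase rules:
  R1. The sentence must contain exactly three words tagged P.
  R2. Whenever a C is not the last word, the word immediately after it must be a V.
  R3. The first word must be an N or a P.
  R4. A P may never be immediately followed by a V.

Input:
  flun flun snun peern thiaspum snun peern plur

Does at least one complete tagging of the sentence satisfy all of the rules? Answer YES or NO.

YES

Candidates per position — 1:flun {V,N}; 2:flun {V,N}; 3:snun {P}; 4:peern {C,P}; 5:thiaspum {V}; 6:snun {P}; 7:peern {C,P}; 8:plur {C}.
One satisfying assignment: N N P C V P P C.
Checking: rule 1 ✓; rule 2 ✓; rule 3 ✓; rule 4 ✓.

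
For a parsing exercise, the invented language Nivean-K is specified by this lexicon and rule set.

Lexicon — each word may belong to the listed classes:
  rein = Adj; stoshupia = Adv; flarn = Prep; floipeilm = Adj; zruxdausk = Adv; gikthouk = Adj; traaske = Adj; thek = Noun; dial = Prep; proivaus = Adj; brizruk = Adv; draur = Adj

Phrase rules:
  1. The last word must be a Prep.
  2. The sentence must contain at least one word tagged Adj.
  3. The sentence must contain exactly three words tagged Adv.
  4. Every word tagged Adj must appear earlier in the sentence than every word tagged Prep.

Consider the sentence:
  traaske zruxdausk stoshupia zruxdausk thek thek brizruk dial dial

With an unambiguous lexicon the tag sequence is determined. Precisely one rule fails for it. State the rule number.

Fixed tagging: Adj Adv Adv Adv Noun Noun Adv Prep Prep.
Checking each rule: R1 holds, R2 holds, R3 violated, R4 holds.
Only rule 3 fails.

3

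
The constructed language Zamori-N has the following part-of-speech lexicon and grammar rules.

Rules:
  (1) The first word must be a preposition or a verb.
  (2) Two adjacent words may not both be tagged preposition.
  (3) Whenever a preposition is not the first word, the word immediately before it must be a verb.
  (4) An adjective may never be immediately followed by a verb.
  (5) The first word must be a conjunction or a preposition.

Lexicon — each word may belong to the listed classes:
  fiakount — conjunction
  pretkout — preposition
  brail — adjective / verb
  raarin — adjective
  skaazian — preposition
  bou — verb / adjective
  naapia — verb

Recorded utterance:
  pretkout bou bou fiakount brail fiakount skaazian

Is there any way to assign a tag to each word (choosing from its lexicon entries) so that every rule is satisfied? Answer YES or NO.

Candidates per position — 1:pretkout {preposition}; 2:bou {verb,adjective}; 3:bou {verb,adjective}; 4:fiakount {conjunction}; 5:brail {adjective,verb}; 6:fiakount {conjunction}; 7:skaazian {preposition}.
Rule 3 cannot be satisfied by any choice of tags from the lexicon.
So there is no consistent tagging.

NO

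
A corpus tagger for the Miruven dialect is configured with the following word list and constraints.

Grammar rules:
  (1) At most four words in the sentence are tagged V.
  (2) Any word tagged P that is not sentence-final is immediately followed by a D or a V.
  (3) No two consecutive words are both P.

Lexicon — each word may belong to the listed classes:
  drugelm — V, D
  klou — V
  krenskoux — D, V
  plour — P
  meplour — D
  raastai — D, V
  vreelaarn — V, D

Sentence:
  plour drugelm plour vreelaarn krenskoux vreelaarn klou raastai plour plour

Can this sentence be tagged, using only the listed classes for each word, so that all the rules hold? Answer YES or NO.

NO

Candidates per position — 1:plour {P}; 2:drugelm {V,D}; 3:plour {P}; 4:vreelaarn {V,D}; 5:krenskoux {D,V}; 6:vreelaarn {V,D}; 7:klou {V}; 8:raastai {D,V}; 9:plour {P}; 10:plour {P}.
Rule 2 cannot be satisfied by any choice of tags from the lexicon.
So there is no consistent tagging.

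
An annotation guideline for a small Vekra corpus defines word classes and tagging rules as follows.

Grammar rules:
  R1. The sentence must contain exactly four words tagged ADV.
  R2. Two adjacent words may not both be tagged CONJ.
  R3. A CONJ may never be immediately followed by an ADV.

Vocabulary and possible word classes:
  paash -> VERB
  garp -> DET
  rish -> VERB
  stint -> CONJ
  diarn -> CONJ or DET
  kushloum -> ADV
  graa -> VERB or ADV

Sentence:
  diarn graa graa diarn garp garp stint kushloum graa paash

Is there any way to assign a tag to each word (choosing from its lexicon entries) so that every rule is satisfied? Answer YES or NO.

Candidates per position — 1:diarn {CONJ,DET}; 2:graa {VERB,ADV}; 3:graa {VERB,ADV}; 4:diarn {CONJ,DET}; 5:garp {DET}; 6:garp {DET}; 7:stint {CONJ}; 8:kushloum {ADV}; 9:graa {VERB,ADV}; 10:paash {VERB}.
Rule 3 cannot be satisfied by any choice of tags from the lexicon.
So there is no consistent tagging.

NO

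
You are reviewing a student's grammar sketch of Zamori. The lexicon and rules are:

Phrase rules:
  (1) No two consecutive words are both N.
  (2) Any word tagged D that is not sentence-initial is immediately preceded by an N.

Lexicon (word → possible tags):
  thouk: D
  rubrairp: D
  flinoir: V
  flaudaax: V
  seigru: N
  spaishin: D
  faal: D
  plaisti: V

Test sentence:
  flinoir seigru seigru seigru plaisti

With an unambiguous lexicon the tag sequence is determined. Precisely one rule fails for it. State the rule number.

Fixed tagging: V N N N V.
Applying the rules: R1 violated, R2 holds.
Only rule 1 fails.

1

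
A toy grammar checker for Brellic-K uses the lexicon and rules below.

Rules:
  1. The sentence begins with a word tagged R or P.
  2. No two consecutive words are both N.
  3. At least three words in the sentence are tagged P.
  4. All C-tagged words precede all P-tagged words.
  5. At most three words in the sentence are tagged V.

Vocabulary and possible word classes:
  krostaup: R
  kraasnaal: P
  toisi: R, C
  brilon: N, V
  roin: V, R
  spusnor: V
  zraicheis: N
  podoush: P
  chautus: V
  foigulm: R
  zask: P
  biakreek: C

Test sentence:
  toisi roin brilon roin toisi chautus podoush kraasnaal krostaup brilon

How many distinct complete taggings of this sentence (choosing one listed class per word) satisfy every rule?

Candidates per position — 1:toisi {R,C}; 2:roin {V,R}; 3:brilon {N,V}; 4:roin {V,R}; 5:toisi {R,C}; 6:chautus {V}; 7:podoush {P}; 8:kraasnaal {P}; 9:krostaup {R}; 10:brilon {N,V}.
There are 64 candidate sequences in total.
Rule 3 cannot be satisfied by any choice of tags from the lexicon.
So there is no consistent tagging.
Count = 0.

0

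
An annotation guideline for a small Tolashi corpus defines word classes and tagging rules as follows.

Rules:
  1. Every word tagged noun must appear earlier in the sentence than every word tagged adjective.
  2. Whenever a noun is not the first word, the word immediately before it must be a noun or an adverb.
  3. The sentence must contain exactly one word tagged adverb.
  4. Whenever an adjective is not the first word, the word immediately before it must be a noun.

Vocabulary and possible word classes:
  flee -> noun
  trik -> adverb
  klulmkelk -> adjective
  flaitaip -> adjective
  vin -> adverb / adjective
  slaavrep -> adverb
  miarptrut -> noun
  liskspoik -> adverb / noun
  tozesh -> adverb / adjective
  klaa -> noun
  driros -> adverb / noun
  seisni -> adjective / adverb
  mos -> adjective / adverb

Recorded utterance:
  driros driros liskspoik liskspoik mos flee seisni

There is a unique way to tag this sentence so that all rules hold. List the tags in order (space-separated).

Candidates per position — 1:driros {adverb,noun}; 2:driros {adverb,noun}; 3:liskspoik {adverb,noun}; 4:liskspoik {adverb,noun}; 5:mos {adjective,adverb}; 6:flee {noun}; 7:seisni {adjective,adverb}.
At position 5, choosing adjective makes rule 1 impossible to satisfy; hence adverb.
At position 7, choosing adverb makes rule 3 impossible to satisfy; hence adjective.
At position 1, choosing adverb makes rule 3 impossible to satisfy; hence noun.
At position 2, choosing adverb makes rule 3 impossible to satisfy; hence noun.
At position 3, choosing adverb makes rule 3 impossible to satisfy; hence noun.
At position 4, choosing adverb makes rule 3 impossible to satisfy; hence noun.
The unique satisfying tagging is: noun noun noun noun adverb noun adjective.
Checking: rule 1 holds; rule 2 holds; rule 3 holds; rule 4 holds.

noun noun noun noun adverb noun adjective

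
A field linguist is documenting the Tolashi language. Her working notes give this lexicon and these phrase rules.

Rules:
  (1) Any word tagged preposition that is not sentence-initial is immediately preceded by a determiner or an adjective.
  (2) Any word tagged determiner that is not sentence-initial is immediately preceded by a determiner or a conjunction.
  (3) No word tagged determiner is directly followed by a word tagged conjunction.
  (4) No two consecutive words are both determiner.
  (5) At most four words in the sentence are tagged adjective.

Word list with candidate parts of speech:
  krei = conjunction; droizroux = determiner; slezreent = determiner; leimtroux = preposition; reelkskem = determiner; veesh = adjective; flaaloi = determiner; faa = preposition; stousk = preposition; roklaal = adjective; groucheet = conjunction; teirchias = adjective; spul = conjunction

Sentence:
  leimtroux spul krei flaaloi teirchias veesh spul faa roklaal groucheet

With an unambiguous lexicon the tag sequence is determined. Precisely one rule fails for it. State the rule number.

Fixed tagging: preposition conjunction conjunction determiner adjective adjective conjunction preposition adjective conjunction.
Checking each rule: R1 fail, R2 pass, R3 pass, R4 pass, R5 pass.
Only rule 1 fails.

1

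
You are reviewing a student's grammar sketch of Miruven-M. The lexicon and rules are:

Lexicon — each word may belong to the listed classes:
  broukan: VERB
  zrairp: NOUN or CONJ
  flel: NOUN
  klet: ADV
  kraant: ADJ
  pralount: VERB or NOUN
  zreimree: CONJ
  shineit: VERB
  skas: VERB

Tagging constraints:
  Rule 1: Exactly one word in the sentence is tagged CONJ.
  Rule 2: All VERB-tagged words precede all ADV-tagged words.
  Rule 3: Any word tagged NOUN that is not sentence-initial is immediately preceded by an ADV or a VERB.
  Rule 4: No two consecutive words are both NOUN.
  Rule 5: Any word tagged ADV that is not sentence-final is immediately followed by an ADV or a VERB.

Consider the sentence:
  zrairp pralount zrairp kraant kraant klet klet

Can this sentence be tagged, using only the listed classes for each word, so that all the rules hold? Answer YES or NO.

Candidates per position — 1:zrairp {NOUN,CONJ}; 2:pralount {VERB,NOUN}; 3:zrairp {NOUN,CONJ}; 4:kraant {ADJ}; 5:kraant {ADJ}; 6:klet {ADV}; 7:klet {ADV}.
One satisfying assignment: CONJ VERB NOUN ADJ ADJ ADV ADV.
Rule-by-rule: rule 1 ✓; rule 2 ✓; rule 3 ✓; rule 4 ✓; rule 5 ✓.

YES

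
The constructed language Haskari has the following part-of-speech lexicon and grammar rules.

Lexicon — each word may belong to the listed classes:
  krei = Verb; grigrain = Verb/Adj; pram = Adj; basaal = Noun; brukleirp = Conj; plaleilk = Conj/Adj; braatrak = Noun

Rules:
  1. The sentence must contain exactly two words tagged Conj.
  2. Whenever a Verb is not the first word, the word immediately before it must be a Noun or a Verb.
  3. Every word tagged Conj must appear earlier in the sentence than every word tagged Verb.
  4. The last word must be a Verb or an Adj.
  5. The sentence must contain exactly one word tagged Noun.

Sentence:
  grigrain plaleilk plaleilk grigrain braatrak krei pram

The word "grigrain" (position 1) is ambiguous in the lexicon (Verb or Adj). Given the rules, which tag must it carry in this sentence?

Candidates per position — 1:grigrain {Verb,Adj}; 2:plaleilk {Conj,Adj}; 3:plaleilk {Conj,Adj}; 4:grigrain {Verb,Adj}; 5:braatrak {Noun}; 6:krei {Verb}; 7:pram {Adj}.
Word 2 cannot be Adj — rule 1 would then fail for every completion. It is Conj.
Word 3 cannot be Adj — rule 1 would then fail for every completion. It is Conj.
Word 4 cannot be Verb — rule 2 would then fail for every completion. It is Adj.
Word 1 cannot be Verb — rule 3 would then fail for every completion. It is Adj.
So the tagging must be: Adj Conj Conj Adj Noun Verb Adj.
Checking: rule 1 satisfied; rule 2 satisfied; rule 3 satisfied; rule 4 satisfied; rule 5 satisfied.

Adj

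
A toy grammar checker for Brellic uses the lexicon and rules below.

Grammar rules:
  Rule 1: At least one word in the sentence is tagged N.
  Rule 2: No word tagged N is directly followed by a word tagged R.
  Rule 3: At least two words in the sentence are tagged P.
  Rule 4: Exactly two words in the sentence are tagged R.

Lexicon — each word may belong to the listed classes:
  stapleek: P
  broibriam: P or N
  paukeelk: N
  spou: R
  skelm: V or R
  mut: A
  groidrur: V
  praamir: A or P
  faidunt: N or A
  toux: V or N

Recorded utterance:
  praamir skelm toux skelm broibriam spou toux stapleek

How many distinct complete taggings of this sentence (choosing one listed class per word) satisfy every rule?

Candidates per position — 1:praamir {A,P}; 2:skelm {V,R}; 3:toux {V,N}; 4:skelm {V,R}; 5:broibriam {P,N}; 6:spou {R}; 7:toux {V,N}; 8:stapleek {P}.
There are 64 candidate sequences in total.
Checking each against the rules leaves 8 sequences.
Count = 8.

8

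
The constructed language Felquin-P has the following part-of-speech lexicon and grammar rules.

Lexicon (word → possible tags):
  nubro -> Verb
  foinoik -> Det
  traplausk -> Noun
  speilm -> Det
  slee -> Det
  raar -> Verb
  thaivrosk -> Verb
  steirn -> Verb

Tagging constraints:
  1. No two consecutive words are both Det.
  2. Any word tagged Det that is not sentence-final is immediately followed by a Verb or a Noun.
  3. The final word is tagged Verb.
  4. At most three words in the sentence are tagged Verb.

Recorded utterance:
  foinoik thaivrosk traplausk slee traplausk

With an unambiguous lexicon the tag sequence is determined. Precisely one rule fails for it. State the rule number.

Fixed tagging: Det Verb Noun Det Noun.
Rule check: R1 holds, R2 holds, R3 violated, R4 holds.
Only rule 3 fails.

3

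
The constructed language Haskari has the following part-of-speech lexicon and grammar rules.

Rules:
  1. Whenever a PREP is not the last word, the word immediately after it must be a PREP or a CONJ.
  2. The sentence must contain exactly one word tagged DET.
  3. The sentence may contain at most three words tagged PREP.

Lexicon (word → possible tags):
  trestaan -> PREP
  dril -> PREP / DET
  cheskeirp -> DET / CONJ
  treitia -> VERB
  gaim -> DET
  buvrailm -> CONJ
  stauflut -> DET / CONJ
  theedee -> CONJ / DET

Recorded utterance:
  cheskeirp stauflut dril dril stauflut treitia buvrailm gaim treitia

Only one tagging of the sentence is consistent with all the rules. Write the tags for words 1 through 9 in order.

CONJ CONJ PREP PREP CONJ VERB CONJ DET VERB

Candidates per position — 1:cheskeirp {DET,CONJ}; 2:stauflut {DET,CONJ}; 3:dril {PREP,DET}; 4:dril {PREP,DET}; 5:stauflut {DET,CONJ}; 6:treitia {VERB}; 7:buvrailm {CONJ}; 8:gaim {DET}; 9:treitia {VERB}.
Position 1: tagging it DET would leave rule 2 unsatisfiable, so it must be CONJ.
Position 2: tagging it DET would leave rule 2 unsatisfiable, so it must be CONJ.
Position 3: tagging it DET would leave rule 2 unsatisfiable, so it must be PREP.
Position 4: tagging it DET would leave rule 1 unsatisfiable, so it must be PREP.
Position 5: tagging it DET would leave rule 1 unsatisfiable, so it must be CONJ.
So the tagging must be: CONJ CONJ PREP PREP CONJ VERB CONJ DET VERB.
Verifying each rule — rule 1 holds; rule 2 holds; rule 3 holds.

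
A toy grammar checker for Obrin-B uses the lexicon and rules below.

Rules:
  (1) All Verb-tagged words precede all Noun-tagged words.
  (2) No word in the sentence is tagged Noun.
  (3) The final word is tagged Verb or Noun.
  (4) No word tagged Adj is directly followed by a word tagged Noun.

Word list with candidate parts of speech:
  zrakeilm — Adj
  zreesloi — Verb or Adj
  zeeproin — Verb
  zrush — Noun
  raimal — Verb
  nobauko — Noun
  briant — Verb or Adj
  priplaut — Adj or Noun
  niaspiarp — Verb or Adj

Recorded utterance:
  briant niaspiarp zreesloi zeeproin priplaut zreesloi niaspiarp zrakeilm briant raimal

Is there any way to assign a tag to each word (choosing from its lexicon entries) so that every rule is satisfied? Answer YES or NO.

YES

Candidates per position — 1:briant {Verb,Adj}; 2:niaspiarp {Verb,Adj}; 3:zreesloi {Verb,Adj}; 4:zeeproin {Verb}; 5:priplaut {Adj,Noun}; 6:zreesloi {Verb,Adj}; 7:niaspiarp {Verb,Adj}; 8:zrakeilm {Adj}; 9:briant {Verb,Adj}; 10:raimal {Verb}.
One satisfying assignment: Verb Adj Adj Verb Adj Verb Verb Adj Verb Verb.
Rule-by-rule: rule 1 ✓; rule 2 ✓; rule 3 ✓; rule 4 ✓.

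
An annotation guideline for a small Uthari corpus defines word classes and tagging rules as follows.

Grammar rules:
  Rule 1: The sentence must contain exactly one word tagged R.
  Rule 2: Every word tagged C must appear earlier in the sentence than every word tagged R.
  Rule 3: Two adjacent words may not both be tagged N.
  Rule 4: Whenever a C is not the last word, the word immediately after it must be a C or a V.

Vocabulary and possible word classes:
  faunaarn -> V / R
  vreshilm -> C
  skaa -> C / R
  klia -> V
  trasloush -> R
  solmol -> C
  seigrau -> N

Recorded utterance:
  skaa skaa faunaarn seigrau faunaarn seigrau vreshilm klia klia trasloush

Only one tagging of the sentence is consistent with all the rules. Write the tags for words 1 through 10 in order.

Candidates per position — 1:skaa {C,R}; 2:skaa {C,R}; 3:faunaarn {V,R}; 4:seigrau {N}; 5:faunaarn {V,R}; 6:seigrau {N}; 7:vreshilm {C}; 8:klia {V}; 9:klia {V}; 10:trasloush {R}.
If word 1 were R, no tagging could satisfy rule 1; so word 1 is C.
If word 2 were R, no tagging could satisfy rule 1; so word 2 is C.
If word 3 were R, no tagging could satisfy rule 1; so word 3 is V.
If word 5 were R, no tagging could satisfy rule 1; so word 5 is V.
So the tagging must be: C C V N V N C V V R.
Check: rule 1 holds; rule 2 holds; rule 3 holds; rule 4 holds.

C C V N V N C V V R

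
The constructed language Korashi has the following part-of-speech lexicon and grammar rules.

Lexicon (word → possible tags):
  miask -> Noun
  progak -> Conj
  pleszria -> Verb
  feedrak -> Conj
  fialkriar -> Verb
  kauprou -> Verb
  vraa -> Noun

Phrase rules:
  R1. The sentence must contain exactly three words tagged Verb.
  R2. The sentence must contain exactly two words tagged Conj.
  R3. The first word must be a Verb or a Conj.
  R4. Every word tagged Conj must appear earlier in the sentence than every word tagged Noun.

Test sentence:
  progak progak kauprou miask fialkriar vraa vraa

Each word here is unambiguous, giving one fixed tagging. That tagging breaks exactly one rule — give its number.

Fixed tagging: Conj Conj Verb Noun Verb Noun Noun.
Applying the rules: R1 fails, R2 ok, R3 ok, R4 ok.
Only rule 1 fails.

1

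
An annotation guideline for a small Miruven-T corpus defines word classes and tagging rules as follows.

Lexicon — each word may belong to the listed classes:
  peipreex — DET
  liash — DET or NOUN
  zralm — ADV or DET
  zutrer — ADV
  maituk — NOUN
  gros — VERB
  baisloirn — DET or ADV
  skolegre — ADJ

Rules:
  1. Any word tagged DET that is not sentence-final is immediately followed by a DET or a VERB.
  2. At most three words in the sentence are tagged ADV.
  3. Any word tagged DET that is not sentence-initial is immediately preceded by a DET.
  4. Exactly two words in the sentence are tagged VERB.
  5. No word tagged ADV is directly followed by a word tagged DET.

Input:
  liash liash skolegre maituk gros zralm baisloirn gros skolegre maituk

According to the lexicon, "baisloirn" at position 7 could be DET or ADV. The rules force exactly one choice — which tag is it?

Candidates per position — 1:liash {DET,NOUN}; 2:liash {DET,NOUN}; 3:skolegre {ADJ}; 4:maituk {NOUN}; 5:gros {VERB}; 6:zralm {ADV,DET}; 7:baisloirn {DET,ADV}; 8:gros {VERB}; 9:skolegre {ADJ}; 10:maituk {NOUN}.
Position 1: tagging it DET would leave rule 1 unsatisfiable, so it must be NOUN.
Position 2: tagging it DET would leave rule 1 unsatisfiable, so it must be NOUN.
Position 6: tagging it DET would leave rule 3 unsatisfiable, so it must be ADV.
Position 7: tagging it DET would leave rule 3 unsatisfiable, so it must be ADV.
So the tagging must be: NOUN NOUN ADJ NOUN VERB ADV ADV VERB ADJ NOUN.
Checking: rule 1 ✓; rule 2 ✓; rule 3 ✓; rule 4 ✓; rule 5 ✓.

ADV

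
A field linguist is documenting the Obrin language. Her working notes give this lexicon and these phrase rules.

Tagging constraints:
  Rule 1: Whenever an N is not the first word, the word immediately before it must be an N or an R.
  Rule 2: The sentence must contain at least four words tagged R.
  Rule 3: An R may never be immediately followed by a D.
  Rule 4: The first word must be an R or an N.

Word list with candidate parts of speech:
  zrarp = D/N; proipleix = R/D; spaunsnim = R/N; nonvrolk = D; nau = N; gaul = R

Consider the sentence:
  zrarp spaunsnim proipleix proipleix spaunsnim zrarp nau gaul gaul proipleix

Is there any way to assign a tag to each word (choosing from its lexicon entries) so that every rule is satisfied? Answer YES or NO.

Candidates per position — 1:zrarp {D,N}; 2:spaunsnim {R,N}; 3:proipleix {R,D}; 4:proipleix {R,D}; 5:spaunsnim {R,N}; 6:zrarp {D,N}; 7:nau {N}; 8:gaul {R}; 9:gaul {R}; 10:proipleix {R,D}.
One satisfying assignment: N N D R R N N R R R.
Verifying each rule — rule 1 satisfied; rule 2 satisfied; rule 3 satisfied; rule 4 satisfied.

YES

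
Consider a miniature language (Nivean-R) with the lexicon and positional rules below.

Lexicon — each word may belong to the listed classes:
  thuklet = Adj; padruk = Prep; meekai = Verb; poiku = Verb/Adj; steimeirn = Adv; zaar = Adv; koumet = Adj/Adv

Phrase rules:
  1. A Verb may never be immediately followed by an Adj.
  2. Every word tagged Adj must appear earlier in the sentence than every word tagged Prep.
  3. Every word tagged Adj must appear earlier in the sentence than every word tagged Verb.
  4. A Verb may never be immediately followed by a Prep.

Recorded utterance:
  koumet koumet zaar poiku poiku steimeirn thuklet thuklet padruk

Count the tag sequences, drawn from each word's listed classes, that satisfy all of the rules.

Candidates per position — 1:koumet {Adj,Adv}; 2:koumet {Adj,Adv}; 3:zaar {Adv}; 4:poiku {Verb,Adj}; 5:poiku {Verb,Adj}; 6:steimeirn {Adv}; 7:thuklet {Adj}; 8:thuklet {Adj}; 9:padruk {Prep}.
There are 16 candidate sequences in total.
The sequences that satisfy every rule: Adj Adj Adv Adj Adj Adv Adj Adj Prep; Adj Adv Adv Adj Adj Adv Adj Adj Prep; Adv Adj Adv Adj Adj Adv Adj Adj Prep; Adv Adv Adv Adj Adj Adv Adj Adj Prep.
Count = 4.

4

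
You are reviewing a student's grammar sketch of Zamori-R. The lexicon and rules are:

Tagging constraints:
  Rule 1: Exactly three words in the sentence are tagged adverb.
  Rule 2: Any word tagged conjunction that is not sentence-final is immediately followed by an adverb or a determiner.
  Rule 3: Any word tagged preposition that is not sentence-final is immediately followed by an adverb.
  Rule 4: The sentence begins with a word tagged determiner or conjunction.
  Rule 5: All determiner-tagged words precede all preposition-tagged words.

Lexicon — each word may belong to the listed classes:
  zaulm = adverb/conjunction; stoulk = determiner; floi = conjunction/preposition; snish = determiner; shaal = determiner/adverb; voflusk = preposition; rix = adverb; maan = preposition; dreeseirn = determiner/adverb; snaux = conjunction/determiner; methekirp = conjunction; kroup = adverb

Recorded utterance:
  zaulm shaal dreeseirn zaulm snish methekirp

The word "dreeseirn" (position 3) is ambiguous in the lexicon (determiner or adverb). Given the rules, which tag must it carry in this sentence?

Candidates per position — 1:zaulm {adverb,conjunction}; 2:shaal {determiner,adverb}; 3:dreeseirn {determiner,adverb}; 4:zaulm {adverb,conjunction}; 5:snish {determiner}; 6:methekirp {conjunction}.
At position 1, choosing adverb makes rule 4 impossible to satisfy; hence conjunction.
At position 2, choosing determiner makes rule 1 impossible to satisfy; hence adverb.
At position 3, choosing determiner makes rule 1 impossible to satisfy; hence adverb.
At position 4, choosing conjunction makes rule 1 impossible to satisfy; hence adverb.
The unique satisfying tagging is: conjunction adverb adverb adverb determiner conjunction.
Check: rule 1 ok; rule 2 ok; rule 3 ok; rule 4 ok; rule 5 ok.

adverb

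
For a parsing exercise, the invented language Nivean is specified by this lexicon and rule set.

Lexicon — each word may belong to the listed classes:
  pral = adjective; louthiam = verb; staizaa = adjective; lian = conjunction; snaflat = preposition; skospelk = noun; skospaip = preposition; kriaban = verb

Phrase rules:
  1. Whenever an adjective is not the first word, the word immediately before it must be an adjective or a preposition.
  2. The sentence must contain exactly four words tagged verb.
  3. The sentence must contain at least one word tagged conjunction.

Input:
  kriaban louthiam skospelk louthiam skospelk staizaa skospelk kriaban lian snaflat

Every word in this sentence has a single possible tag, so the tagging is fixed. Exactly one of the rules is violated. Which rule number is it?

1

Fixed tagging: verb verb noun verb noun adjective noun verb conjunction preposition.
Checking each rule: R1 ✗, R2 ✓, R3 ✓.
Only rule 1 fails.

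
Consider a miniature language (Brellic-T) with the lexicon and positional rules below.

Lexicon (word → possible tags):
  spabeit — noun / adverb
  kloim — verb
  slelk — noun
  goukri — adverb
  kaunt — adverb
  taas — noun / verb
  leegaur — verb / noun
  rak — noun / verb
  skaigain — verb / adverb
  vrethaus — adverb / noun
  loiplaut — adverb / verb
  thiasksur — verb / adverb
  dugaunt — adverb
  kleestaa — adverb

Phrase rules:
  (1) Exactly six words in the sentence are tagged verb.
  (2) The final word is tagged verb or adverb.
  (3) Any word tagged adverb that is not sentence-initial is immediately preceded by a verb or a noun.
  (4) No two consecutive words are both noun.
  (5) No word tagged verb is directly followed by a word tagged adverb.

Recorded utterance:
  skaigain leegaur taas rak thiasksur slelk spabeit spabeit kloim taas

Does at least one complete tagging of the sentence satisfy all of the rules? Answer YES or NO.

Candidates per position — 1:skaigain {verb,adverb}; 2:leegaur {verb,noun}; 3:taas {noun,verb}; 4:rak {noun,verb}; 5:thiasksur {verb,adverb}; 6:slelk {noun}; 7:spabeit {noun,adverb}; 8:spabeit {noun,adverb}; 9:kloim {verb}; 10:taas {noun,verb}.
One satisfying assignment: verb verb noun verb verb noun adverb noun verb verb.
Rule-by-rule: rule 1 satisfied; rule 2 satisfied; rule 3 satisfied; rule 4 satisfied; rule 5 satisfied.

YES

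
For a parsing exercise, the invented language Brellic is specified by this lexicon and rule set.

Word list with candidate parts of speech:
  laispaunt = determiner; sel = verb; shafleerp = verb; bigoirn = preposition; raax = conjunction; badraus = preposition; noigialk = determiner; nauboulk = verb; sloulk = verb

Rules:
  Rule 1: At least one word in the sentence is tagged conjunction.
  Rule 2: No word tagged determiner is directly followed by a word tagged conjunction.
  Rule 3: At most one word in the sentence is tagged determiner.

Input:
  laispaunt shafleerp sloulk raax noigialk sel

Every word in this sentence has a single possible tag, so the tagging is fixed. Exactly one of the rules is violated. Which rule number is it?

Fixed tagging: determiner verb verb conjunction determiner verb.
Checking each rule: R1 ok, R2 ok, R3 fails.
Only rule 3 fails.

3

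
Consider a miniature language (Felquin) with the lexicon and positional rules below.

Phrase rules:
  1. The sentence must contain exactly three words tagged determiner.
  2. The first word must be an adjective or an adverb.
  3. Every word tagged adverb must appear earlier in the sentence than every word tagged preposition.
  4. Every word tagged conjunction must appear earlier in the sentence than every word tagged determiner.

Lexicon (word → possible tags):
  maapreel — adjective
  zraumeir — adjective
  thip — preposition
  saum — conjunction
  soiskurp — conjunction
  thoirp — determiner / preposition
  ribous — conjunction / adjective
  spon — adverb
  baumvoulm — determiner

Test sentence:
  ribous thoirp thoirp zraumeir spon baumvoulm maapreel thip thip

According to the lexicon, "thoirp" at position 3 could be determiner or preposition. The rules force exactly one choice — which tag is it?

determiner

Candidates per position — 1:ribous {conjunction,adjective}; 2:thoirp {determiner,preposition}; 3:thoirp {determiner,preposition}; 4:zraumeir {adjective}; 5:spon {adverb}; 6:baumvoulm {determiner}; 7:maapreel {adjective}; 8:thip {preposition}; 9:thip {preposition}.
Word 1 cannot be conjunction — rule 2 would then fail for every completion. It is adjective.
Word 2 cannot be preposition — rule 1 would then fail for every completion. It is determiner.
Word 3 cannot be preposition — rule 1 would then fail for every completion. It is determiner.
That leaves exactly one tagging: adjective determiner determiner adjective adverb determiner adjective preposition preposition.
Rule-by-rule: rule 1 ✓; rule 2 ✓; rule 3 ✓; rule 4 ✓.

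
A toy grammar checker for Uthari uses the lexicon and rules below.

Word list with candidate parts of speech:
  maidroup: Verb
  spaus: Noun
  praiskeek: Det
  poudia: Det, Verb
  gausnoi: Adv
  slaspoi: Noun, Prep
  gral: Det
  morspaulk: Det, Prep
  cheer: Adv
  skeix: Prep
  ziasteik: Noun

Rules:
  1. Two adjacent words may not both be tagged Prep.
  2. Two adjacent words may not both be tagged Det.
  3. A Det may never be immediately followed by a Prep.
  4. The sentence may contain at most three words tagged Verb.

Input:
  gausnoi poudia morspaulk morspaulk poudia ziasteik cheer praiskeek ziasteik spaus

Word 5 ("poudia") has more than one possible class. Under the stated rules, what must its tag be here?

Verb

Candidates per position — 1:gausnoi {Adv}; 2:poudia {Det,Verb}; 3:morspaulk {Det,Prep}; 4:morspaulk {Det,Prep}; 5:poudia {Det,Verb}; 6:ziasteik {Noun}; 7:cheer {Adv}; 8:praiskeek {Det}; 9:ziasteik {Noun}; 10:spaus {Noun}.
Position 5: the remaining choice is settled jointly with positions 2, 3, 4 — only Verb at position 5 is part of a tagging that satisfies every rule.
So the tagging must be: Adv Verb Prep Det Verb Noun Adv Det Noun Noun.
Check: rule 1 holds; rule 2 holds; rule 3 holds; rule 4 holds.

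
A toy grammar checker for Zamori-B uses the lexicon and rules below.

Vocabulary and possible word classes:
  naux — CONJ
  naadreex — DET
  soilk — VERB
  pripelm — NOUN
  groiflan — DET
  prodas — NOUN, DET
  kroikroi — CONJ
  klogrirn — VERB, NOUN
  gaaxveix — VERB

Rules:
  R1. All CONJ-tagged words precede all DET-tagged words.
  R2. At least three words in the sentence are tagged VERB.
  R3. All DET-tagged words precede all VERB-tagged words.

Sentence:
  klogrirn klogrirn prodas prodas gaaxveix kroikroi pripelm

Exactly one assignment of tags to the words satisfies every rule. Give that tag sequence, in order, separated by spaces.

VERB VERB NOUN NOUN VERB CONJ NOUN

Candidates per position — 1:klogrirn {VERB,NOUN}; 2:klogrirn {VERB,NOUN}; 3:prodas {NOUN,DET}; 4:prodas {NOUN,DET}; 5:gaaxveix {VERB}; 6:kroikroi {CONJ}; 7:pripelm {NOUN}.
At position 1, choosing NOUN makes rule 2 impossible to satisfy; hence VERB.
At position 2, choosing NOUN makes rule 2 impossible to satisfy; hence VERB.
At position 3, choosing DET makes rule 1 impossible to satisfy; hence NOUN.
At position 4, choosing DET makes rule 1 impossible to satisfy; hence NOUN.
That leaves exactly one tagging: VERB VERB NOUN NOUN VERB CONJ NOUN.
Checking: rule 1 satisfied; rule 2 satisfied; rule 3 satisfied.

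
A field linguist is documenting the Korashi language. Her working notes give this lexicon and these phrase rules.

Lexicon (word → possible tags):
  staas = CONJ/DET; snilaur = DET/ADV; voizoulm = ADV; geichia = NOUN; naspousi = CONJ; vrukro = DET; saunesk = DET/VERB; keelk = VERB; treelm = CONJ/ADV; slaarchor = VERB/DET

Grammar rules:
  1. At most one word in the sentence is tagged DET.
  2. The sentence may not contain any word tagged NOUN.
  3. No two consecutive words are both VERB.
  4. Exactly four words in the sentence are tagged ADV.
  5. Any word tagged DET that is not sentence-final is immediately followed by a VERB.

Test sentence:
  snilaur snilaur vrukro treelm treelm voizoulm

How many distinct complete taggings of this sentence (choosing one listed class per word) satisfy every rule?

0

Candidates per position — 1:snilaur {DET,ADV}; 2:snilaur {DET,ADV}; 3:vrukro {DET}; 4:treelm {CONJ,ADV}; 5:treelm {CONJ,ADV}; 6:voizoulm {ADV}.
There are 16 candidate sequences in total.
Rule 5 cannot be satisfied by any choice of tags from the lexicon.
So there is no consistent tagging.
Count = 0.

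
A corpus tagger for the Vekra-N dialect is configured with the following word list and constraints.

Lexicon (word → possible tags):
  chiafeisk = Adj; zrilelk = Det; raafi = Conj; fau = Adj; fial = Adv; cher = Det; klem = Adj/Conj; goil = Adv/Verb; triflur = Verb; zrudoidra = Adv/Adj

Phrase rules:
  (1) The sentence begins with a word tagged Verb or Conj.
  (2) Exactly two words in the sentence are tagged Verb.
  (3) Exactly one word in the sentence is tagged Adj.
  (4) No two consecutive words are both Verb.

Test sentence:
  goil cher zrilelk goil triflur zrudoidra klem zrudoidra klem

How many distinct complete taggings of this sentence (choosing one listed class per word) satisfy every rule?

Candidates per position — 1:goil {Adv,Verb}; 2:cher {Det}; 3:zrilelk {Det}; 4:goil {Adv,Verb}; 5:triflur {Verb}; 6:zrudoidra {Adv,Adj}; 7:klem {Adj,Conj}; 8:zrudoidra {Adv,Adj}; 9:klem {Adj,Conj}.
There are 64 candidate sequences in total.
The sequences that satisfy every rule: Verb Det Det Adv Verb Adv Adj Adv Conj; Verb Det Det Adv Verb Adv Conj Adv Adj; Verb Det Det Adv Verb Adv Conj Adj Conj; Verb Det Det Adv Verb Adj Conj Adv Conj.
Count = 4.

4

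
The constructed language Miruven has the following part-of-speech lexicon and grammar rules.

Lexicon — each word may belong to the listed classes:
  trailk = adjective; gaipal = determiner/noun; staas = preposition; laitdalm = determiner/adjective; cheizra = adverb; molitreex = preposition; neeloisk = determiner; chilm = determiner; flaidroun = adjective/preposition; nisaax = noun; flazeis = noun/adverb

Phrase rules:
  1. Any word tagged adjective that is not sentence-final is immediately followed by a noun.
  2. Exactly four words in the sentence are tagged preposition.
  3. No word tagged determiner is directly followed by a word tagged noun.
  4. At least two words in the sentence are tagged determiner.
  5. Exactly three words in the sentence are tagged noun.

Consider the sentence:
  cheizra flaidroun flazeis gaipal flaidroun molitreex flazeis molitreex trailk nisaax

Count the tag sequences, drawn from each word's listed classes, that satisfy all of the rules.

0

Candidates per position — 1:cheizra {adverb}; 2:flaidroun {adjective,preposition}; 3:flazeis {noun,adverb}; 4:gaipal {determiner,noun}; 5:flaidroun {adjective,preposition}; 6:molitreex {preposition}; 7:flazeis {noun,adverb}; 8:molitreex {preposition}; 9:trailk {adjective}; 10:nisaax {noun}.
There are 32 candidate sequences in total.
Rule 4 cannot be satisfied by any choice of tags from the lexicon.
So there is no consistent tagging.
Count = 0.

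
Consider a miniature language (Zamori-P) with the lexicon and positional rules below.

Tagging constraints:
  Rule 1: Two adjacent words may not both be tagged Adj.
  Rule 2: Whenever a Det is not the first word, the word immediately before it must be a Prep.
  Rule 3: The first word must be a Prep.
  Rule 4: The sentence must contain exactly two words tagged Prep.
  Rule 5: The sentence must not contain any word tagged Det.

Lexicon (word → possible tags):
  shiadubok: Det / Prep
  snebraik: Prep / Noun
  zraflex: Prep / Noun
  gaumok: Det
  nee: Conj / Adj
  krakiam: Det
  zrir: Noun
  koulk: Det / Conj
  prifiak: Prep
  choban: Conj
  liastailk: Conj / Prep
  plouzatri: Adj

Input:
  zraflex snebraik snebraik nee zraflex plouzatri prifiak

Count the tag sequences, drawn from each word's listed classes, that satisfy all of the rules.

2

Candidates per position — 1:zraflex {Prep,Noun}; 2:snebraik {Prep,Noun}; 3:snebraik {Prep,Noun}; 4:nee {Conj,Adj}; 5:zraflex {Prep,Noun}; 6:plouzatri {Adj}; 7:prifiak {Prep}.
There are 32 candidate sequences in total.
The sequences that satisfy every rule: Prep Noun Noun Conj Noun Adj Prep; Prep Noun Noun Adj Noun Adj Prep.
Count = 2.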